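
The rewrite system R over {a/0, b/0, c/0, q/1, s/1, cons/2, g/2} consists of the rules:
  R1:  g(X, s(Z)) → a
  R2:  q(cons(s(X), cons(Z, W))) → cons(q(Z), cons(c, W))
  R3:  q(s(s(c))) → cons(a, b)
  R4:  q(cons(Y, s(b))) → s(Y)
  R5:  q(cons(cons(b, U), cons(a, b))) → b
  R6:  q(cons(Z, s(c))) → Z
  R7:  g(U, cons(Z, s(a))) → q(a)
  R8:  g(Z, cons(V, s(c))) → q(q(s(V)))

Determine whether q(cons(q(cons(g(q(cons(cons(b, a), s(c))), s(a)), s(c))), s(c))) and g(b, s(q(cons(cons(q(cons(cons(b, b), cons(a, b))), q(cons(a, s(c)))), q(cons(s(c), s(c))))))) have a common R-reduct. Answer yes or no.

yes — NF(t₁) = a, NF(t₂) = a

Reduce t₁ = q(cons(q(cons(g(q(cons(cons(b, a), s(c))), s(a)), s(c))), s(c))):
1. q(cons(q(cons(g(q(cons(cons(b, a), s(c))), s(a)), s(c))), s(c)))  →  q(cons(g(q(cons(cons(b, a), s(c))), s(a)), s(c)))   [R6 at ε]
2. q(cons(g(q(cons(cons(b, a), s(c))), s(a)), s(c)))  →  g(q(cons(cons(b, a), s(c))), s(a))   [R6 at ε]
3. g(q(cons(cons(b, a), s(c))), s(a))  →  a   [R1 at ε]

Reduce t₂ = g(b, s(q(cons(cons(q(cons(cons(b, b), cons(a, b))), q(cons(a, s(c)))), q(cons(s(c), s(c))))))):
1. g(b, s(q(cons(cons(q(cons(cons(b, b), cons(a, b))), q(cons(a, s(c)))), q(cons(s(c), s(c)))))))  →  a   [R1 at ε]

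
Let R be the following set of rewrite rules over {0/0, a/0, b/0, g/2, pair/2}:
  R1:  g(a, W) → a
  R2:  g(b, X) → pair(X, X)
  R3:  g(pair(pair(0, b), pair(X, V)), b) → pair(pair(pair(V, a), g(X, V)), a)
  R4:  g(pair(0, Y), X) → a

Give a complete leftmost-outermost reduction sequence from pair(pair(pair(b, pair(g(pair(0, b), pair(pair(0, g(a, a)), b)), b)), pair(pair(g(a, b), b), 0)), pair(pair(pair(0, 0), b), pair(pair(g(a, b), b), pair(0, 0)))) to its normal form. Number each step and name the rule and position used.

pair(pair(pair(b, pair(a, b)), pair(pair(a, b), 0)), pair(pair(pair(0, 0), b), pair(pair(a, b), pair(0, 0))))

1. pair(pair(pair(b, pair(g(pair(0, b), pair(pair(0, g(a, a)), b)), b)), pair(pair(g(a, b), b), 0)), pair(pair(pair(0, 0), b), pair(pair(g(a, b), b), pair(0, 0))))  →  pair(pair(pair(b, pair(a, b)), pair(pair(g(a, b), b), 0)), pair(pair(pair(0, 0), b), pair(pair(g(a, b), b), pair(0, 0))))   [R4 at 1.1.2.1]
2. pair(pair(pair(b, pair(a, b)), pair(pair(g(a, b), b), 0)), pair(pair(pair(0, 0), b), pair(pair(g(a, b), b), pair(0, 0))))  →  pair(pair(pair(b, pair(a, b)), pair(pair(a, b), 0)), pair(pair(pair(0, 0), b), pair(pair(g(a, b), b), pair(0, 0))))   [R1 at 1.2.1.1]
3. pair(pair(pair(b, pair(a, b)), pair(pair(a, b), 0)), pair(pair(pair(0, 0), b), pair(pair(g(a, b), b), pair(0, 0))))  →  pair(pair(pair(b, pair(a, b)), pair(pair(a, b), 0)), pair(pair(pair(0, 0), b), pair(pair(a, b), pair(0, 0))))   [R1 at 2.2.1.1]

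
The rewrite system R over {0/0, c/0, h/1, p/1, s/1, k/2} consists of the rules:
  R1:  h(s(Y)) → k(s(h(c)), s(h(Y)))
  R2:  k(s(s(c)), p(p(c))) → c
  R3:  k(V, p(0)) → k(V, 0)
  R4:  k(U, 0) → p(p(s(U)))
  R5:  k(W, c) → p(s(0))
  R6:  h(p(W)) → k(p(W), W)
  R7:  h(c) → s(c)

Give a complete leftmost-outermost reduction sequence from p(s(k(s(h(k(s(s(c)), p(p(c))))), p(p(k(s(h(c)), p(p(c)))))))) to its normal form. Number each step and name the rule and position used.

p(s(c))

1. p(s(k(s(h(k(s(s(c)), p(p(c))))), p(p(k(s(h(c)), p(p(c))))))))  →  p(s(k(s(h(c)), p(p(k(s(h(c)), p(p(c))))))))   [R2 at 1.1.1.1.1]
2. p(s(k(s(h(c)), p(p(k(s(h(c)), p(p(c))))))))  →  p(s(k(s(s(c)), p(p(k(s(h(c)), p(p(c))))))))   [R7 at 1.1.1.1]
3. p(s(k(s(s(c)), p(p(k(s(h(c)), p(p(c))))))))  →  p(s(k(s(s(c)), p(p(k(s(s(c)), p(p(c))))))))   [R7 at 1.1.2.1.1.1.1]
4. p(s(k(s(s(c)), p(p(k(s(s(c)), p(p(c))))))))  →  p(s(k(s(s(c)), p(p(c)))))   [R2 at 1.1.2.1.1]
5. p(s(k(s(s(c)), p(p(c)))))  →  p(s(c))   [R2 at 1.1]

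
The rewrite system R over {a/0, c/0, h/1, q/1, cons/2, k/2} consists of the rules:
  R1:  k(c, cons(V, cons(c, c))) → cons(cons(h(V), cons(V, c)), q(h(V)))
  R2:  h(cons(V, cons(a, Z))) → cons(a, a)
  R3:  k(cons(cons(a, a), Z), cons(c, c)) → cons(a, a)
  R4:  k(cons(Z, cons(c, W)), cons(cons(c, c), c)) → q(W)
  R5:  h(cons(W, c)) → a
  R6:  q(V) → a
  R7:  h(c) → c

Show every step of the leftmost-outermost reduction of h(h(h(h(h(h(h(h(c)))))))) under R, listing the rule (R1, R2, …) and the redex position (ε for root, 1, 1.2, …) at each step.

c

1. h(h(h(h(h(h(h(h(c))))))))  →  h(h(h(h(h(h(h(c)))))))   [R7 at 1.1.1.1.1.1.1]
2. h(h(h(h(h(h(h(c)))))))  →  h(h(h(h(h(h(c))))))   [R7 at 1.1.1.1.1.1]
3. h(h(h(h(h(h(c))))))  →  h(h(h(h(h(c)))))   [R7 at 1.1.1.1.1]
4. h(h(h(h(h(c)))))  →  h(h(h(h(c))))   [R7 at 1.1.1.1]
5. h(h(h(h(c))))  →  h(h(h(c)))   [R7 at 1.1.1]
6. h(h(h(c)))  →  h(h(c))   [R7 at 1.1]
7. h(h(c))  →  h(c)   [R7 at 1]
8. h(c)  →  c   [R7 at ε]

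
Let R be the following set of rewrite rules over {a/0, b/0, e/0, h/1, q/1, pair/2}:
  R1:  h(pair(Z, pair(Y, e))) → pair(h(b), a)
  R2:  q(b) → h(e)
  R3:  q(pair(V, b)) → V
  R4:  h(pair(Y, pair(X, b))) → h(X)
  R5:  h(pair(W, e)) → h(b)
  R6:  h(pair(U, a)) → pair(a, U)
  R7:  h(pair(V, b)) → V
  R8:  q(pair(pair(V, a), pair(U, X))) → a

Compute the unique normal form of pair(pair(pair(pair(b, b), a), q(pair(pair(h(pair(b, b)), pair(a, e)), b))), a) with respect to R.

pair(pair(pair(pair(b, b), a), pair(b, pair(a, e))), a)

1. pair(pair(pair(pair(b, b), a), q(pair(pair(h(pair(b, b)), pair(a, e)), b))), a)  →  pair(pair(pair(pair(b, b), a), pair(h(pair(b, b)), pair(a, e))), a)   [R3 at 1.2]
2. pair(pair(pair(pair(b, b), a), pair(h(pair(b, b)), pair(a, e))), a)  →  pair(pair(pair(pair(b, b), a), pair(b, pair(a, e))), a)   [R7 at 1.2.1]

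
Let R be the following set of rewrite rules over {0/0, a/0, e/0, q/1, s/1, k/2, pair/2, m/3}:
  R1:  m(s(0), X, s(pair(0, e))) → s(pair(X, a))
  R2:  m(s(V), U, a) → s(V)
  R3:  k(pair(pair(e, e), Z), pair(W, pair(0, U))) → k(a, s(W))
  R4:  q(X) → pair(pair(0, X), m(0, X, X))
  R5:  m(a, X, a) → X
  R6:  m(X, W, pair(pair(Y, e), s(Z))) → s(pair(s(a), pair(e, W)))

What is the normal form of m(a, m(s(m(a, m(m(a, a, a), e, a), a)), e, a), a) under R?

1. m(a, m(s(m(a, m(m(a, a, a), e, a), a)), e, a), a)  →  m(s(m(a, m(m(a, a, a), e, a), a)), e, a)   [R5 at ε]
2. m(s(m(a, m(m(a, a, a), e, a), a)), e, a)  →  s(m(a, m(m(a, a, a), e, a), a))   [R2 at ε]
3. s(m(a, m(m(a, a, a), e, a), a))  →  s(m(m(a, a, a), e, a))   [R5 at 1]
4. s(m(m(a, a, a), e, a))  →  s(m(a, e, a))   [R5 at 1.1]
5. s(m(a, e, a))  →  s(e)   [R5 at 1]

s(e)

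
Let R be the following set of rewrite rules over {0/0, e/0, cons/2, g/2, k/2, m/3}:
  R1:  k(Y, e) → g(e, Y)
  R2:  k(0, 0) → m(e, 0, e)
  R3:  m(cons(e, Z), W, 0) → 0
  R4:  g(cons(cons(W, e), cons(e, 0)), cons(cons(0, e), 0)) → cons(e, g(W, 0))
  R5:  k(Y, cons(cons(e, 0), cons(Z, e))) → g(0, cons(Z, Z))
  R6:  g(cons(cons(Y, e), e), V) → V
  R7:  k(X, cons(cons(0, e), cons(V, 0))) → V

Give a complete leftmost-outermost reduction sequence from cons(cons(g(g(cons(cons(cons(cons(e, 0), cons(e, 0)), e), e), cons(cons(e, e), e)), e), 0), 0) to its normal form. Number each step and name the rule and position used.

cons(cons(e, 0), 0)

1. cons(cons(g(g(cons(cons(cons(cons(e, 0), cons(e, 0)), e), e), cons(cons(e, e), e)), e), 0), 0)  →  cons(cons(g(cons(cons(e, e), e), e), 0), 0)   [R6 at 1.1.1]
2. cons(cons(g(cons(cons(e, e), e), e), 0), 0)  →  cons(cons(e, 0), 0)   [R6 at 1.1]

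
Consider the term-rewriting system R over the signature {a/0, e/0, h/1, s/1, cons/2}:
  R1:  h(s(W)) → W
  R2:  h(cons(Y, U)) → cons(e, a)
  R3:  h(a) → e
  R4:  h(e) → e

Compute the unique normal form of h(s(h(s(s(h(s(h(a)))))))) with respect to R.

s(e)

1. h(s(h(s(s(h(s(h(a))))))))  →  h(s(s(h(s(h(a))))))   [R1 at ε]
2. h(s(s(h(s(h(a))))))  →  s(h(s(h(a))))   [R1 at ε]
3. s(h(s(h(a))))  →  s(h(a))   [R1 at 1]
4. s(h(a))  →  s(e)   [R3 at 1]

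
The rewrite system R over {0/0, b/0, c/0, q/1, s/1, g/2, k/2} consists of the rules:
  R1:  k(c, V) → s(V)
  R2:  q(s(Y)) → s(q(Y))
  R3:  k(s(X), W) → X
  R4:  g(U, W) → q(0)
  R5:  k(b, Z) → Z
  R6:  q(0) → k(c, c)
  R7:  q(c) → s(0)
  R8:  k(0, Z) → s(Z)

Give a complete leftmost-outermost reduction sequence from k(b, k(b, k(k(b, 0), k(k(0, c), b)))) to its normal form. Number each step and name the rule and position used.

s(c)

1. k(b, k(b, k(k(b, 0), k(k(0, c), b))))  →  k(b, k(k(b, 0), k(k(0, c), b)))   [R5 at ε]
2. k(b, k(k(b, 0), k(k(0, c), b)))  →  k(k(b, 0), k(k(0, c), b))   [R5 at ε]
3. k(k(b, 0), k(k(0, c), b))  →  k(0, k(k(0, c), b))   [R5 at 1]
4. k(0, k(k(0, c), b))  →  s(k(k(0, c), b))   [R8 at ε]
5. s(k(k(0, c), b))  →  s(k(s(c), b))   [R8 at 1.1]
6. s(k(s(c), b))  →  s(c)   [R3 at 1]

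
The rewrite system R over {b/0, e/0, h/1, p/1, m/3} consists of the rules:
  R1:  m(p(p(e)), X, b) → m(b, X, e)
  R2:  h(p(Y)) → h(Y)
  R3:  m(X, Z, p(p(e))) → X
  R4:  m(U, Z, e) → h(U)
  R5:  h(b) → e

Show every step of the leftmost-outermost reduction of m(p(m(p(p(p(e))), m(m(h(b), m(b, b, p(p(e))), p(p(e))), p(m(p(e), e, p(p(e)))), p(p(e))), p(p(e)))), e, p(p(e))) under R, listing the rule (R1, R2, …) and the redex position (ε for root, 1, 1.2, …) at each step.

p(p(p(p(e))))

1. m(p(m(p(p(p(e))), m(m(h(b), m(b, b, p(p(e))), p(p(e))), p(m(p(e), e, p(p(e)))), p(p(e))), p(p(e)))), e, p(p(e)))  →  p(m(p(p(p(e))), m(m(h(b), m(b, b, p(p(e))), p(p(e))), p(m(p(e), e, p(p(e)))), p(p(e))), p(p(e))))   [R3 at ε]
2. p(m(p(p(p(e))), m(m(h(b), m(b, b, p(p(e))), p(p(e))), p(m(p(e), e, p(p(e)))), p(p(e))), p(p(e))))  →  p(p(p(p(e))))   [R3 at 1]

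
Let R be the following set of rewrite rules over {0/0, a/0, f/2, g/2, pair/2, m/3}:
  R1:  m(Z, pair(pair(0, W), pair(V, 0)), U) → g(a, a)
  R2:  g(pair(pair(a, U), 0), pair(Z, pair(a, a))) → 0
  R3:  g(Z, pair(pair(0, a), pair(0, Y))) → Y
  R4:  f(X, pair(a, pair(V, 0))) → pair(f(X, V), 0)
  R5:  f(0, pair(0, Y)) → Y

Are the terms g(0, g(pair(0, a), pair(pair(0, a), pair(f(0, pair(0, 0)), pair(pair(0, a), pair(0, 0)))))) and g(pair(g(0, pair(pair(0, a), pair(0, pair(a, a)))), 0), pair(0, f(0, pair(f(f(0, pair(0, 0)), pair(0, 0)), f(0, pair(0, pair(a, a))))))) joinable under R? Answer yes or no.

yes — NF(t₁) = 0, NF(t₂) = 0

Reduce t₁ = g(0, g(pair(0, a), pair(pair(0, a), pair(f(0, pair(0, 0)), pair(pair(0, a), pair(0, 0)))))):
1. g(0, g(pair(0, a), pair(pair(0, a), pair(f(0, pair(0, 0)), pair(pair(0, a), pair(0, 0))))))  →  g(0, g(pair(0, a), pair(pair(0, a), pair(0, pair(pair(0, a), pair(0, 0))))))   [R5 at 2.2.2.1]
2. g(0, g(pair(0, a), pair(pair(0, a), pair(0, pair(pair(0, a), pair(0, 0))))))  →  g(0, pair(pair(0, a), pair(0, 0)))   [R3 at 2]
3. g(0, pair(pair(0, a), pair(0, 0)))  →  0   [R3 at ε]

Reduce t₂ = g(pair(g(0, pair(pair(0, a), pair(0, pair(a, a)))), 0), pair(0, f(0, pair(f(f(0, pair(0, 0)), pair(0, 0)), f(0, pair(0, pair(a, a))))))):
1. g(pair(g(0, pair(pair(0, a), pair(0, pair(a, a)))), 0), pair(0, f(0, pair(f(f(0, pair(0, 0)), pair(0, 0)), f(0, pair(0, pair(a, a)))))))  →  g(pair(pair(a, a), 0), pair(0, f(0, pair(f(f(0, pair(0, 0)), pair(0, 0)), f(0, pair(0, pair(a, a)))))))   [R3 at 1.1]
2. g(pair(pair(a, a), 0), pair(0, f(0, pair(f(f(0, pair(0, 0)), pair(0, 0)), f(0, pair(0, pair(a, a)))))))  →  g(pair(pair(a, a), 0), pair(0, f(0, pair(f(0, pair(0, 0)), f(0, pair(0, pair(a, a)))))))   [R5 at 2.2.2.1.1]
3. g(pair(pair(a, a), 0), pair(0, f(0, pair(f(0, pair(0, 0)), f(0, pair(0, pair(a, a)))))))  →  g(pair(pair(a, a), 0), pair(0, f(0, pair(0, f(0, pair(0, pair(a, a)))))))   [R5 at 2.2.2.1]
4. g(pair(pair(a, a), 0), pair(0, f(0, pair(0, f(0, pair(0, pair(a, a)))))))  →  g(pair(pair(a, a), 0), pair(0, f(0, pair(0, pair(a, a)))))   [R5 at 2.2]
5. g(pair(pair(a, a), 0), pair(0, f(0, pair(0, pair(a, a)))))  →  g(pair(pair(a, a), 0), pair(0, pair(a, a)))   [R5 at 2.2]
6. g(pair(pair(a, a), 0), pair(0, pair(a, a)))  →  0   [R2 at ε]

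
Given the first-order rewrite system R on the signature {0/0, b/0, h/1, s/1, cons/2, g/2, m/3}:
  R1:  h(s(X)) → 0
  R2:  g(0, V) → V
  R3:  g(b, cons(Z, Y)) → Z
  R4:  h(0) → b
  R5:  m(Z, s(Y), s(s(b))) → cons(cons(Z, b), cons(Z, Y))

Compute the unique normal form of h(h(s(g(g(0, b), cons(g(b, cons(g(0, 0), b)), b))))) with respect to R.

1. h(h(s(g(g(0, b), cons(g(b, cons(g(0, 0), b)), b)))))  →  h(0)   [R1 at 1]
2. h(0)  →  b   [R4 at ε]

b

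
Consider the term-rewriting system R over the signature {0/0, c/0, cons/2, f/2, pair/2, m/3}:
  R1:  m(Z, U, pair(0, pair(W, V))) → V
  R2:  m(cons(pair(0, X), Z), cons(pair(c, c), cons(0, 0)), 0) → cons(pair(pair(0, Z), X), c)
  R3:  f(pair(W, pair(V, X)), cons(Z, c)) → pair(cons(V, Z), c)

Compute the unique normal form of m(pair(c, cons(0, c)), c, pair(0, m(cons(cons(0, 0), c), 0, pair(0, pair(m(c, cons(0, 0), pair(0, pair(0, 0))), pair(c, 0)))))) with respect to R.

1. m(pair(c, cons(0, c)), c, pair(0, m(cons(cons(0, 0), c), 0, pair(0, pair(m(c, cons(0, 0), pair(0, pair(0, 0))), pair(c, 0))))))  →  m(pair(c, cons(0, c)), c, pair(0, pair(c, 0)))   [R1 at 3.2]
2. m(pair(c, cons(0, c)), c, pair(0, pair(c, 0)))  →  0   [R1 at ε]

0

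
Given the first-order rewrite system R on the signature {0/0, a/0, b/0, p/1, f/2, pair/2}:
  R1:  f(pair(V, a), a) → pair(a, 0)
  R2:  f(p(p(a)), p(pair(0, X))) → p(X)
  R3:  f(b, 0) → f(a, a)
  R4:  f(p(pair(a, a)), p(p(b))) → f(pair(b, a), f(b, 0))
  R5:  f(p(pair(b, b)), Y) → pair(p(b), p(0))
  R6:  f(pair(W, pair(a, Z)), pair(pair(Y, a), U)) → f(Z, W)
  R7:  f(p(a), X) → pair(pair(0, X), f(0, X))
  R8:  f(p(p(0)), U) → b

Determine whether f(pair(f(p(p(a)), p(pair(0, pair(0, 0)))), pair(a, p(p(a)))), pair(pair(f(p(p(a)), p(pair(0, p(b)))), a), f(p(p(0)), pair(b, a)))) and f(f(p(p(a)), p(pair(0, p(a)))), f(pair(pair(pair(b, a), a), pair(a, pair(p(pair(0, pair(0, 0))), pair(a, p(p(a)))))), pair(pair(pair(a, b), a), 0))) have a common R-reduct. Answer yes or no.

yes — NF(t₁) = p(0), NF(t₂) = p(0)

Reduce t₁ = f(pair(f(p(p(a)), p(pair(0, pair(0, 0)))), pair(a, p(p(a)))), pair(pair(f(p(p(a)), p(pair(0, p(b)))), a), f(p(p(0)), pair(b, a)))):
1. f(pair(f(p(p(a)), p(pair(0, pair(0, 0)))), pair(a, p(p(a)))), pair(pair(f(p(p(a)), p(pair(0, p(b)))), a), f(p(p(0)), pair(b, a))))  →  f(p(p(a)), f(p(p(a)), p(pair(0, pair(0, 0)))))   [R6 at ε]
2. f(p(p(a)), f(p(p(a)), p(pair(0, pair(0, 0)))))  →  f(p(p(a)), p(pair(0, 0)))   [R2 at 2]
3. f(p(p(a)), p(pair(0, 0)))  →  p(0)   [R2 at ε]

Reduce t₂ = f(f(p(p(a)), p(pair(0, p(a)))), f(pair(pair(pair(b, a), a), pair(a, pair(p(pair(0, pair(0, 0))), pair(a, p(p(a)))))), pair(pair(pair(a, b), a), 0))):
1. f(f(p(p(a)), p(pair(0, p(a)))), f(pair(pair(pair(b, a), a), pair(a, pair(p(pair(0, pair(0, 0))), pair(a, p(p(a)))))), pair(pair(pair(a, b), a), 0)))  →  f(p(p(a)), f(pair(pair(pair(b, a), a), pair(a, pair(p(pair(0, pair(0, 0))), pair(a, p(p(a)))))), pair(pair(pair(a, b), a), 0)))   [R2 at 1]
2. f(p(p(a)), f(pair(pair(pair(b, a), a), pair(a, pair(p(pair(0, pair(0, 0))), pair(a, p(p(a)))))), pair(pair(pair(a, b), a), 0)))  →  f(p(p(a)), f(pair(p(pair(0, pair(0, 0))), pair(a, p(p(a)))), pair(pair(b, a), a)))   [R6 at 2]
3. f(p(p(a)), f(pair(p(pair(0, pair(0, 0))), pair(a, p(p(a)))), pair(pair(b, a), a)))  →  f(p(p(a)), f(p(p(a)), p(pair(0, pair(0, 0)))))   [R6 at 2]
4. f(p(p(a)), f(p(p(a)), p(pair(0, pair(0, 0)))))  →  f(p(p(a)), p(pair(0, 0)))   [R2 at 2]
5. f(p(p(a)), p(pair(0, 0)))  →  p(0)   [R2 at ε]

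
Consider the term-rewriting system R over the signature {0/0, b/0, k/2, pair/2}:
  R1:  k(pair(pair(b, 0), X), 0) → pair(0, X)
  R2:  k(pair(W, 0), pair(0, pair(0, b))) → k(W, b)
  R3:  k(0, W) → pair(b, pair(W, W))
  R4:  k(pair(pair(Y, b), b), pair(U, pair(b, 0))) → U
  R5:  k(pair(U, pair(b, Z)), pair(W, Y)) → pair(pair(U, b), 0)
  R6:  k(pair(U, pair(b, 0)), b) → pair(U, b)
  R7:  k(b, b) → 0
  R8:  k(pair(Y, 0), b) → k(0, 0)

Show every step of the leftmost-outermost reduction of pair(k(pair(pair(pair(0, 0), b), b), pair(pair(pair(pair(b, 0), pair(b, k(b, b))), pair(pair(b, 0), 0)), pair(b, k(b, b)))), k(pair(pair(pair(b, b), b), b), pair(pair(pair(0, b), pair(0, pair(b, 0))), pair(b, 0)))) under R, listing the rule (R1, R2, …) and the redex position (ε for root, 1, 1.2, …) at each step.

1. pair(k(pair(pair(pair(0, 0), b), b), pair(pair(pair(pair(b, 0), pair(b, k(b, b))), pair(pair(b, 0), 0)), pair(b, k(b, b)))), k(pair(pair(pair(b, b), b), b), pair(pair(pair(0, b), pair(0, pair(b, 0))), pair(b, 0))))  →  pair(k(pair(pair(pair(0, 0), b), b), pair(pair(pair(pair(b, 0), pair(b, 0)), pair(pair(b, 0), 0)), pair(b, k(b, b)))), k(pair(pair(pair(b, b), b), b), pair(pair(pair(0, b), pair(0, pair(b, 0))), pair(b, 0))))   [R7 at 1.2.1.1.2.2]
2. pair(k(pair(pair(pair(0, 0), b), b), pair(pair(pair(pair(b, 0), pair(b, 0)), pair(pair(b, 0), 0)), pair(b, k(b, b)))), k(pair(pair(pair(b, b), b), b), pair(pair(pair(0, b), pair(0, pair(b, 0))), pair(b, 0))))  →  pair(k(pair(pair(pair(0, 0), b), b), pair(pair(pair(pair(b, 0), pair(b, 0)), pair(pair(b, 0), 0)), pair(b, 0))), k(pair(pair(pair(b, b), b), b), pair(pair(pair(0, b), pair(0, pair(b, 0))), pair(b, 0))))   [R7 at 1.2.2.2]
3. pair(k(pair(pair(pair(0, 0), b), b), pair(pair(pair(pair(b, 0), pair(b, 0)), pair(pair(b, 0), 0)), pair(b, 0))), k(pair(pair(pair(b, b), b), b), pair(pair(pair(0, b), pair(0, pair(b, 0))), pair(b, 0))))  →  pair(pair(pair(pair(b, 0), pair(b, 0)), pair(pair(b, 0), 0)), k(pair(pair(pair(b, b), b), b), pair(pair(pair(0, b), pair(0, pair(b, 0))), pair(b, 0))))   [R4 at 1]
4. pair(pair(pair(pair(b, 0), pair(b, 0)), pair(pair(b, 0), 0)), k(pair(pair(pair(b, b), b), b), pair(pair(pair(0, b), pair(0, pair(b, 0))), pair(b, 0))))  →  pair(pair(pair(pair(b, 0), pair(b, 0)), pair(pair(b, 0), 0)), pair(pair(0, b), pair(0, pair(b, 0))))   [R4 at 2]

pair(pair(pair(pair(b, 0), pair(b, 0)), pair(pair(b, 0), 0)), pair(pair(0, b), pair(0, pair(b, 0))))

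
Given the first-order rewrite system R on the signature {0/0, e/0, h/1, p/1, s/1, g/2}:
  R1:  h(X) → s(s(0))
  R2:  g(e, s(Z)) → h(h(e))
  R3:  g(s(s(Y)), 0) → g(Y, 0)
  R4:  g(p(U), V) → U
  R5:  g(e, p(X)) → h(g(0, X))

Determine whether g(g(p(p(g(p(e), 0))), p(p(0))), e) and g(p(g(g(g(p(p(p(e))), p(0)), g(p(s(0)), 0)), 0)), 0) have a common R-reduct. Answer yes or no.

Reduce t₁ = g(g(p(p(g(p(e), 0))), p(p(0))), e):
1. g(g(p(p(g(p(e), 0))), p(p(0))), e)  →  g(p(g(p(e), 0)), e)   [R4 at 1]
2. g(p(g(p(e), 0)), e)  →  g(p(e), 0)   [R4 at ε]
3. g(p(e), 0)  →  e   [R4 at ε]

Reduce t₂ = g(p(g(g(g(p(p(p(e))), p(0)), g(p(s(0)), 0)), 0)), 0):
1. g(p(g(g(g(p(p(p(e))), p(0)), g(p(s(0)), 0)), 0)), 0)  →  g(g(g(p(p(p(e))), p(0)), g(p(s(0)), 0)), 0)   [R4 at ε]
2. g(g(g(p(p(p(e))), p(0)), g(p(s(0)), 0)), 0)  →  g(g(p(p(e)), g(p(s(0)), 0)), 0)   [R4 at 1.1]
3. g(g(p(p(e)), g(p(s(0)), 0)), 0)  →  g(p(e), 0)   [R4 at 1]
4. g(p(e), 0)  →  e   [R4 at ε]

yes — NF(t₁) = e, NF(t₂) = e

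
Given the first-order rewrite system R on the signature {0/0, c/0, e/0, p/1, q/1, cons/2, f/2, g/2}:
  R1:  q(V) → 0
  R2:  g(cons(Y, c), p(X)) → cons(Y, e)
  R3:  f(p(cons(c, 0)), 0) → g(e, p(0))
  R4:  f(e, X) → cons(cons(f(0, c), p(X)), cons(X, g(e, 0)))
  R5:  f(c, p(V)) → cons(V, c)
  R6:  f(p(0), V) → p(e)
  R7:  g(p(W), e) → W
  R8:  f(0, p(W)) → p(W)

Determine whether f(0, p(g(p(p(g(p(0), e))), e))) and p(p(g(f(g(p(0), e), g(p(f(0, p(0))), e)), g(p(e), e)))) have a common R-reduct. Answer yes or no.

yes — NF(t₁) = p(p(0)), NF(t₂) = p(p(0))

Reduce t₁ = f(0, p(g(p(p(g(p(0), e))), e))):
1. f(0, p(g(p(p(g(p(0), e))), e)))  →  p(g(p(p(g(p(0), e))), e))   [R8 at ε]
2. p(g(p(p(g(p(0), e))), e))  →  p(p(g(p(0), e)))   [R7 at 1]
3. p(p(g(p(0), e)))  →  p(p(0))   [R7 at 1.1]

Reduce t₂ = p(p(g(f(g(p(0), e), g(p(f(0, p(0))), e)), g(p(e), e)))):
1. p(p(g(f(g(p(0), e), g(p(f(0, p(0))), e)), g(p(e), e))))  →  p(p(g(f(0, g(p(f(0, p(0))), e)), g(p(e), e))))   [R7 at 1.1.1.1]
2. p(p(g(f(0, g(p(f(0, p(0))), e)), g(p(e), e))))  →  p(p(g(f(0, f(0, p(0))), g(p(e), e))))   [R7 at 1.1.1.2]
3. p(p(g(f(0, f(0, p(0))), g(p(e), e))))  →  p(p(g(f(0, p(0)), g(p(e), e))))   [R8 at 1.1.1.2]
4. p(p(g(f(0, p(0)), g(p(e), e))))  →  p(p(g(p(0), g(p(e), e))))   [R8 at 1.1.1]
5. p(p(g(p(0), g(p(e), e))))  →  p(p(g(p(0), e)))   [R7 at 1.1.2]
6. p(p(g(p(0), e)))  →  p(p(0))   [R7 at 1.1]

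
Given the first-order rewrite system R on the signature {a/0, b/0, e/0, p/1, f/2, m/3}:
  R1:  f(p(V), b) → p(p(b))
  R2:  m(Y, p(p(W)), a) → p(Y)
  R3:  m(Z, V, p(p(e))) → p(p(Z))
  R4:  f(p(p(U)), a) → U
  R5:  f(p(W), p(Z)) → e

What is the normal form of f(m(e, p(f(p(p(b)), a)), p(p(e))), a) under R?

1. f(m(e, p(f(p(p(b)), a)), p(p(e))), a)  →  f(p(p(e)), a)   [R3 at 1]
2. f(p(p(e)), a)  →  e   [R4 at ε]

e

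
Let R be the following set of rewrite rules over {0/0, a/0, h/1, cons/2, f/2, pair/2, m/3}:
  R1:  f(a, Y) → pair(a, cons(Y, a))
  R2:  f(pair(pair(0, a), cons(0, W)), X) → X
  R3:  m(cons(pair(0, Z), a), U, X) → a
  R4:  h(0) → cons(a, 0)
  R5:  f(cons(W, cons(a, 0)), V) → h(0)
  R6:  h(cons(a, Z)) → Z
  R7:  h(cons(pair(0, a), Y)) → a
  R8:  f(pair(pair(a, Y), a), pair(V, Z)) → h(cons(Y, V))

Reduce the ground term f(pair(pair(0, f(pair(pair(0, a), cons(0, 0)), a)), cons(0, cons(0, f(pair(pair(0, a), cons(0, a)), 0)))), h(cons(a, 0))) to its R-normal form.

0

1. f(pair(pair(0, f(pair(pair(0, a), cons(0, 0)), a)), cons(0, cons(0, f(pair(pair(0, a), cons(0, a)), 0)))), h(cons(a, 0)))  →  f(pair(pair(0, a), cons(0, cons(0, f(pair(pair(0, a), cons(0, a)), 0)))), h(cons(a, 0)))   [R2 at 1.1.2]
2. f(pair(pair(0, a), cons(0, cons(0, f(pair(pair(0, a), cons(0, a)), 0)))), h(cons(a, 0)))  →  h(cons(a, 0))   [R2 at ε]
3. h(cons(a, 0))  →  0   [R6 at ε]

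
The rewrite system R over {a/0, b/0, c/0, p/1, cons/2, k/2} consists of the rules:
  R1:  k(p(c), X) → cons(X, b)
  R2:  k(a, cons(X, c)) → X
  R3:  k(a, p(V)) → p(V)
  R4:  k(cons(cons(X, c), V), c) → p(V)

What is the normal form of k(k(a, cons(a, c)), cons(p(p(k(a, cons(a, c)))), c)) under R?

1. k(k(a, cons(a, c)), cons(p(p(k(a, cons(a, c)))), c))  →  k(a, cons(p(p(k(a, cons(a, c)))), c))   [R2 at 1]
2. k(a, cons(p(p(k(a, cons(a, c)))), c))  →  p(p(k(a, cons(a, c))))   [R2 at ε]
3. p(p(k(a, cons(a, c))))  →  p(p(a))   [R2 at 1.1]

p(p(a))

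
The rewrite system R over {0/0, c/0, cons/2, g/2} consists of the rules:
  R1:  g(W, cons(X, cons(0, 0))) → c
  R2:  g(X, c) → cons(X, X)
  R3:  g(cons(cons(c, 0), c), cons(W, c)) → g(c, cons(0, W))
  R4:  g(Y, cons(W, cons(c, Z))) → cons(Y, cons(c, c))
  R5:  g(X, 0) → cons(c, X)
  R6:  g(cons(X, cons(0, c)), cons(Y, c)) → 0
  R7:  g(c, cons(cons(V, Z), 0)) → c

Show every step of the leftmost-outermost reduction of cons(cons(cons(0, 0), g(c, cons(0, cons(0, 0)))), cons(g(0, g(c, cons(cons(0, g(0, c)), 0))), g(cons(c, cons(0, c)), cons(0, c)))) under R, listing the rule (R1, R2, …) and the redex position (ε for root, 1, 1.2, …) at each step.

1. cons(cons(cons(0, 0), g(c, cons(0, cons(0, 0)))), cons(g(0, g(c, cons(cons(0, g(0, c)), 0))), g(cons(c, cons(0, c)), cons(0, c))))  →  cons(cons(cons(0, 0), c), cons(g(0, g(c, cons(cons(0, g(0, c)), 0))), g(cons(c, cons(0, c)), cons(0, c))))   [R1 at 1.2]
2. cons(cons(cons(0, 0), c), cons(g(0, g(c, cons(cons(0, g(0, c)), 0))), g(cons(c, cons(0, c)), cons(0, c))))  →  cons(cons(cons(0, 0), c), cons(g(0, c), g(cons(c, cons(0, c)), cons(0, c))))   [R7 at 2.1.2]
3. cons(cons(cons(0, 0), c), cons(g(0, c), g(cons(c, cons(0, c)), cons(0, c))))  →  cons(cons(cons(0, 0), c), cons(cons(0, 0), g(cons(c, cons(0, c)), cons(0, c))))   [R2 at 2.1]
4. cons(cons(cons(0, 0), c), cons(cons(0, 0), g(cons(c, cons(0, c)), cons(0, c))))  →  cons(cons(cons(0, 0), c), cons(cons(0, 0), 0))   [R6 at 2.2]

cons(cons(cons(0, 0), c), cons(cons(0, 0), 0))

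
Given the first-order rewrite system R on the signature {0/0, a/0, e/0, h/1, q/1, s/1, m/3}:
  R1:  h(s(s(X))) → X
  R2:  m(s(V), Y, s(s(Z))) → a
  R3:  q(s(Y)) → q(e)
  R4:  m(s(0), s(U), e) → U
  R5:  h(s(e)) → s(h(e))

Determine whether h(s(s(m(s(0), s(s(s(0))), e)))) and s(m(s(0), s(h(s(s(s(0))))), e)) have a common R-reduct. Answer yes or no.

Reduce t₁ = h(s(s(m(s(0), s(s(s(0))), e)))):
1. h(s(s(m(s(0), s(s(s(0))), e))))  →  m(s(0), s(s(s(0))), e)   [R1 at ε]
2. m(s(0), s(s(s(0))), e)  →  s(s(0))   [R4 at ε]

Reduce t₂ = s(m(s(0), s(h(s(s(s(0))))), e)):
1. s(m(s(0), s(h(s(s(s(0))))), e))  →  s(h(s(s(s(0)))))   [R4 at 1]
2. s(h(s(s(s(0)))))  →  s(s(0))   [R1 at 1]

yes — NF(t₁) = s(s(0)), NF(t₂) = s(s(0))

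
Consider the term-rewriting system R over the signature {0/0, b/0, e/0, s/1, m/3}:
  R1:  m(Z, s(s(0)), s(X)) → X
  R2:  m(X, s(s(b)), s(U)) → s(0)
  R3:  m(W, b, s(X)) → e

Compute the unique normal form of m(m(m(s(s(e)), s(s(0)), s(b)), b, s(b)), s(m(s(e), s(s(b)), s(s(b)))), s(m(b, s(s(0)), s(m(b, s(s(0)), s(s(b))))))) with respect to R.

s(b)

1. m(m(m(s(s(e)), s(s(0)), s(b)), b, s(b)), s(m(s(e), s(s(b)), s(s(b)))), s(m(b, s(s(0)), s(m(b, s(s(0)), s(s(b)))))))  →  m(e, s(m(s(e), s(s(b)), s(s(b)))), s(m(b, s(s(0)), s(m(b, s(s(0)), s(s(b)))))))   [R3 at 1]
2. m(e, s(m(s(e), s(s(b)), s(s(b)))), s(m(b, s(s(0)), s(m(b, s(s(0)), s(s(b)))))))  →  m(e, s(s(0)), s(m(b, s(s(0)), s(m(b, s(s(0)), s(s(b)))))))   [R2 at 2.1]
3. m(e, s(s(0)), s(m(b, s(s(0)), s(m(b, s(s(0)), s(s(b)))))))  →  m(b, s(s(0)), s(m(b, s(s(0)), s(s(b)))))   [R1 at ε]
4. m(b, s(s(0)), s(m(b, s(s(0)), s(s(b)))))  →  m(b, s(s(0)), s(s(b)))   [R1 at ε]
5. m(b, s(s(0)), s(s(b)))  →  s(b)   [R1 at ε]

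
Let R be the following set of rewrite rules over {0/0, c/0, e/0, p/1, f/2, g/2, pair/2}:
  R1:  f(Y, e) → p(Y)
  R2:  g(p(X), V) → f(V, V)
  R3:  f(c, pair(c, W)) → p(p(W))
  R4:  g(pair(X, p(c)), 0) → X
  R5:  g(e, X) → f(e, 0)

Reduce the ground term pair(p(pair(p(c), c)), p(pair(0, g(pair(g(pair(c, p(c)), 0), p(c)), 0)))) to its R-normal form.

1. pair(p(pair(p(c), c)), p(pair(0, g(pair(g(pair(c, p(c)), 0), p(c)), 0))))  →  pair(p(pair(p(c), c)), p(pair(0, g(pair(c, p(c)), 0))))   [R4 at 2.1.2]
2. pair(p(pair(p(c), c)), p(pair(0, g(pair(c, p(c)), 0))))  →  pair(p(pair(p(c), c)), p(pair(0, c)))   [R4 at 2.1.2]

pair(p(pair(p(c), c)), p(pair(0, c)))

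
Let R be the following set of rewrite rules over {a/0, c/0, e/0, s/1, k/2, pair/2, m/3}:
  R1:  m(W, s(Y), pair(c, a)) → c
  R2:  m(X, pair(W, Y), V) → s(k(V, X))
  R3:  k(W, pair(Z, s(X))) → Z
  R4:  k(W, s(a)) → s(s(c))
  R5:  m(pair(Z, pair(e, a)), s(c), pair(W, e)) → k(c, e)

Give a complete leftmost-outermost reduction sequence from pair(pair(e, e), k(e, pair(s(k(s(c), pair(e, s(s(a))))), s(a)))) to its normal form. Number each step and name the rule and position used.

pair(pair(e, e), s(e))

1. pair(pair(e, e), k(e, pair(s(k(s(c), pair(e, s(s(a))))), s(a))))  →  pair(pair(e, e), s(k(s(c), pair(e, s(s(a))))))   [R3 at 2]
2. pair(pair(e, e), s(k(s(c), pair(e, s(s(a))))))  →  pair(pair(e, e), s(e))   [R3 at 2.1]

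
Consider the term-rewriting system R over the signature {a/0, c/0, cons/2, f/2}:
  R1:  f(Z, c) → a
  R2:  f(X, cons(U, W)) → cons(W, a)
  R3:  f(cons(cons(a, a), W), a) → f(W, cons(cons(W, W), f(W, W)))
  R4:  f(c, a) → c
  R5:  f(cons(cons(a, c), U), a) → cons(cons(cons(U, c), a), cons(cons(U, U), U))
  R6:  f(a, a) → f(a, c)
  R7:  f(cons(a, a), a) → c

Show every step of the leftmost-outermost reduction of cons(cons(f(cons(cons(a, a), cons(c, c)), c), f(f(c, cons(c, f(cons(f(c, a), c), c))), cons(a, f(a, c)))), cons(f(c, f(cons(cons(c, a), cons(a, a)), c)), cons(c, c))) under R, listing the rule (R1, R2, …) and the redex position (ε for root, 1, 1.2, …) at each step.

1. cons(cons(f(cons(cons(a, a), cons(c, c)), c), f(f(c, cons(c, f(cons(f(c, a), c), c))), cons(a, f(a, c)))), cons(f(c, f(cons(cons(c, a), cons(a, a)), c)), cons(c, c)))  →  cons(cons(a, f(f(c, cons(c, f(cons(f(c, a), c), c))), cons(a, f(a, c)))), cons(f(c, f(cons(cons(c, a), cons(a, a)), c)), cons(c, c)))   [R1 at 1.1]
2. cons(cons(a, f(f(c, cons(c, f(cons(f(c, a), c), c))), cons(a, f(a, c)))), cons(f(c, f(cons(cons(c, a), cons(a, a)), c)), cons(c, c)))  →  cons(cons(a, cons(f(a, c), a)), cons(f(c, f(cons(cons(c, a), cons(a, a)), c)), cons(c, c)))   [R2 at 1.2]
3. cons(cons(a, cons(f(a, c), a)), cons(f(c, f(cons(cons(c, a), cons(a, a)), c)), cons(c, c)))  →  cons(cons(a, cons(a, a)), cons(f(c, f(cons(cons(c, a), cons(a, a)), c)), cons(c, c)))   [R1 at 1.2.1]
4. cons(cons(a, cons(a, a)), cons(f(c, f(cons(cons(c, a), cons(a, a)), c)), cons(c, c)))  →  cons(cons(a, cons(a, a)), cons(f(c, a), cons(c, c)))   [R1 at 2.1.2]
5. cons(cons(a, cons(a, a)), cons(f(c, a), cons(c, c)))  →  cons(cons(a, cons(a, a)), cons(c, cons(c, c)))   [R4 at 2.1]

cons(cons(a, cons(a, a)), cons(c, cons(c, c)))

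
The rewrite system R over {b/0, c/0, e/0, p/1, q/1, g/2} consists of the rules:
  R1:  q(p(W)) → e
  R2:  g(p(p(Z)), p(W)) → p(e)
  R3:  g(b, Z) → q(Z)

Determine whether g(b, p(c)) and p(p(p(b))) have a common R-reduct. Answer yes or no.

Reduce t₁ = g(b, p(c)):
1. g(b, p(c))  →  q(p(c))   [R3 at ε]
2. q(p(c))  →  e   [R1 at ε]

Reduce t₂ = p(p(p(b))):

no — NF(t₁) = e, NF(t₂) = p(p(p(b)))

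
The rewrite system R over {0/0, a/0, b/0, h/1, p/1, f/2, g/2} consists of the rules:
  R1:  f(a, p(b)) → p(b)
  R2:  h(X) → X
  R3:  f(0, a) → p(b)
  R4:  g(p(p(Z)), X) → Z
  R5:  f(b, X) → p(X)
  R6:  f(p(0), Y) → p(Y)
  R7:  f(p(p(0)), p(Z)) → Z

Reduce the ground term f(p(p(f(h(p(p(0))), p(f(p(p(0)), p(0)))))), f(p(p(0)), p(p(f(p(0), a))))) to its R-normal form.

1. f(p(p(f(h(p(p(0))), p(f(p(p(0)), p(0)))))), f(p(p(0)), p(p(f(p(0), a)))))  →  f(p(p(f(p(p(0)), p(f(p(p(0)), p(0)))))), f(p(p(0)), p(p(f(p(0), a)))))   [R2 at 1.1.1.1]
2. f(p(p(f(p(p(0)), p(f(p(p(0)), p(0)))))), f(p(p(0)), p(p(f(p(0), a)))))  →  f(p(p(f(p(p(0)), p(0)))), f(p(p(0)), p(p(f(p(0), a)))))   [R7 at 1.1.1]
3. f(p(p(f(p(p(0)), p(0)))), f(p(p(0)), p(p(f(p(0), a)))))  →  f(p(p(0)), f(p(p(0)), p(p(f(p(0), a)))))   [R7 at 1.1.1]
4. f(p(p(0)), f(p(p(0)), p(p(f(p(0), a)))))  →  f(p(p(0)), p(f(p(0), a)))   [R7 at 2]
5. f(p(p(0)), p(f(p(0), a)))  →  f(p(0), a)   [R7 at ε]
6. f(p(0), a)  →  p(a)   [R6 at ε]

p(a)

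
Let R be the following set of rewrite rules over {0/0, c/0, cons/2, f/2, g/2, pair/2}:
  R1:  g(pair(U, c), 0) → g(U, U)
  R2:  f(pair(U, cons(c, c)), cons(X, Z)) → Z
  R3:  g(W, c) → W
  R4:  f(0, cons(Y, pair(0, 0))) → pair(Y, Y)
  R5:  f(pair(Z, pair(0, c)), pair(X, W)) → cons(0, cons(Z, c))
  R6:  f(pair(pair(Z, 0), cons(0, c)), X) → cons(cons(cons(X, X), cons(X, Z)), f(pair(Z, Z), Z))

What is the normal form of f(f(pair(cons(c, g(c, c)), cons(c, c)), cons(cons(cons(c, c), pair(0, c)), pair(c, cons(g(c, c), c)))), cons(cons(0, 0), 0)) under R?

1. f(f(pair(cons(c, g(c, c)), cons(c, c)), cons(cons(cons(c, c), pair(0, c)), pair(c, cons(g(c, c), c)))), cons(cons(0, 0), 0))  →  f(pair(c, cons(g(c, c), c)), cons(cons(0, 0), 0))   [R2 at 1]
2. f(pair(c, cons(g(c, c), c)), cons(cons(0, 0), 0))  →  f(pair(c, cons(c, c)), cons(cons(0, 0), 0))   [R3 at 1.2.1]
3. f(pair(c, cons(c, c)), cons(cons(0, 0), 0))  →  0   [R2 at ε]

0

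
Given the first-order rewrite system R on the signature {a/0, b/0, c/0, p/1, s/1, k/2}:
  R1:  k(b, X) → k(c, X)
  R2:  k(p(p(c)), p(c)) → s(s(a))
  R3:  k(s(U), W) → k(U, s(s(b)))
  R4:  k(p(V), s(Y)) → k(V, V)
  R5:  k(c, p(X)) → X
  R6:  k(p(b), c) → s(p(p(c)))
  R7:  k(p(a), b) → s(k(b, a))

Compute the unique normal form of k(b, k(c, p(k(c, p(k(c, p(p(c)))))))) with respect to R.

c

1. k(b, k(c, p(k(c, p(k(c, p(p(c))))))))  →  k(c, k(c, p(k(c, p(k(c, p(p(c))))))))   [R1 at ε]
2. k(c, k(c, p(k(c, p(k(c, p(p(c))))))))  →  k(c, k(c, p(k(c, p(p(c))))))   [R5 at 2]
3. k(c, k(c, p(k(c, p(p(c))))))  →  k(c, k(c, p(p(c))))   [R5 at 2]
4. k(c, k(c, p(p(c))))  →  k(c, p(c))   [R5 at 2]
5. k(c, p(c))  →  c   [R5 at ε]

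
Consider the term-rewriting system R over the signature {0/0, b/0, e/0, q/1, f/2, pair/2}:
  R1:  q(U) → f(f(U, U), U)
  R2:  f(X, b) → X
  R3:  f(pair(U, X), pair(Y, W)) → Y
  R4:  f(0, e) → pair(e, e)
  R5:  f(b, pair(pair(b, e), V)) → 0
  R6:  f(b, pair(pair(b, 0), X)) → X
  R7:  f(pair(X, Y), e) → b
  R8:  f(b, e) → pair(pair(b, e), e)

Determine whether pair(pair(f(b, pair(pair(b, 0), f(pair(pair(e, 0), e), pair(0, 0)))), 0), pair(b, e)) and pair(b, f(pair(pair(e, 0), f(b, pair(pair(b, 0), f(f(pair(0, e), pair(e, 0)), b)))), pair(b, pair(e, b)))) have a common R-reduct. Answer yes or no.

no — NF(t₁) = pair(pair(0, 0), pair(b, e)), NF(t₂) = pair(b, b)

Reduce t₁ = pair(pair(f(b, pair(pair(b, 0), f(pair(pair(e, 0), e), pair(0, 0)))), 0), pair(b, e)):
1. pair(pair(f(b, pair(pair(b, 0), f(pair(pair(e, 0), e), pair(0, 0)))), 0), pair(b, e))  →  pair(pair(f(pair(pair(e, 0), e), pair(0, 0)), 0), pair(b, e))   [R6 at 1.1]
2. pair(pair(f(pair(pair(e, 0), e), pair(0, 0)), 0), pair(b, e))  →  pair(pair(0, 0), pair(b, e))   [R3 at 1.1]

Reduce t₂ = pair(b, f(pair(pair(e, 0), f(b, pair(pair(b, 0), f(f(pair(0, e), pair(e, 0)), b)))), pair(b, pair(e, b)))):
1. pair(b, f(pair(pair(e, 0), f(b, pair(pair(b, 0), f(f(pair(0, e), pair(e, 0)), b)))), pair(b, pair(e, b))))  →  pair(b, b)   [R3 at 2]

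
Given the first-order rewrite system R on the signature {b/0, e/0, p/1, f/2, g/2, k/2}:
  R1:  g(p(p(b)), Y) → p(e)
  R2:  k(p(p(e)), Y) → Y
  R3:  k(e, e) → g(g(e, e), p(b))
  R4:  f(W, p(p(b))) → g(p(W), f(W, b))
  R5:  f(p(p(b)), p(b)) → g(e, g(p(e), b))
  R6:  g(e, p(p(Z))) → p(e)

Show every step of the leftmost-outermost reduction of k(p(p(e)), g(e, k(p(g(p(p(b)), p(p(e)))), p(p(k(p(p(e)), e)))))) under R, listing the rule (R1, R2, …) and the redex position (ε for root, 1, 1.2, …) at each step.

1. k(p(p(e)), g(e, k(p(g(p(p(b)), p(p(e)))), p(p(k(p(p(e)), e))))))  →  g(e, k(p(g(p(p(b)), p(p(e)))), p(p(k(p(p(e)), e)))))   [R2 at ε]
2. g(e, k(p(g(p(p(b)), p(p(e)))), p(p(k(p(p(e)), e)))))  →  g(e, k(p(p(e)), p(p(k(p(p(e)), e)))))   [R1 at 2.1.1]
3. g(e, k(p(p(e)), p(p(k(p(p(e)), e)))))  →  g(e, p(p(k(p(p(e)), e))))   [R2 at 2]
4. g(e, p(p(k(p(p(e)), e))))  →  p(e)   [R6 at ε]

p(e)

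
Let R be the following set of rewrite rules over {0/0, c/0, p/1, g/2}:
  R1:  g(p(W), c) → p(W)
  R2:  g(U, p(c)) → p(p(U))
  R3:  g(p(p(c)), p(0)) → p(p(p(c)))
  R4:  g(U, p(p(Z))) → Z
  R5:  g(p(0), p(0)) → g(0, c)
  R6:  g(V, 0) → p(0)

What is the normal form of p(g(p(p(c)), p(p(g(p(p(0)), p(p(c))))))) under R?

p(c)

1. p(g(p(p(c)), p(p(g(p(p(0)), p(p(c)))))))  →  p(g(p(p(0)), p(p(c))))   [R4 at 1]
2. p(g(p(p(0)), p(p(c))))  →  p(c)   [R4 at 1]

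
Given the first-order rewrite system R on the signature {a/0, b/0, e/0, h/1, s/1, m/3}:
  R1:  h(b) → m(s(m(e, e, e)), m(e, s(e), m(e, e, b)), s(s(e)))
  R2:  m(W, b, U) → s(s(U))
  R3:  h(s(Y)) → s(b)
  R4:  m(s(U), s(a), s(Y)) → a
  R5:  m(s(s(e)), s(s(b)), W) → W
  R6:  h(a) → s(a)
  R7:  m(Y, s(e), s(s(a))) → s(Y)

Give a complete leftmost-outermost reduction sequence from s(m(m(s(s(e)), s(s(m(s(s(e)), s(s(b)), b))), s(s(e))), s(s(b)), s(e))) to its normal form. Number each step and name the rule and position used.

1. s(m(m(s(s(e)), s(s(m(s(s(e)), s(s(b)), b))), s(s(e))), s(s(b)), s(e)))  →  s(m(m(s(s(e)), s(s(b)), s(s(e))), s(s(b)), s(e)))   [R5 at 1.1.2.1.1]
2. s(m(m(s(s(e)), s(s(b)), s(s(e))), s(s(b)), s(e)))  →  s(m(s(s(e)), s(s(b)), s(e)))   [R5 at 1.1]
3. s(m(s(s(e)), s(s(b)), s(e)))  →  s(s(e))   [R5 at 1]

s(s(e))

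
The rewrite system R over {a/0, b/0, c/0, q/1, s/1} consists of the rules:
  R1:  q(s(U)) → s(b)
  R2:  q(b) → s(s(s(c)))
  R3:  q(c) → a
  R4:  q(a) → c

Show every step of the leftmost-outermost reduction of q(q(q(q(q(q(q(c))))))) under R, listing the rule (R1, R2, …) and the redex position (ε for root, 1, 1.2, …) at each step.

1. q(q(q(q(q(q(q(c)))))))  →  q(q(q(q(q(q(a))))))   [R3 at 1.1.1.1.1.1]
2. q(q(q(q(q(q(a))))))  →  q(q(q(q(q(c)))))   [R4 at 1.1.1.1.1]
3. q(q(q(q(q(c)))))  →  q(q(q(q(a))))   [R3 at 1.1.1.1]
4. q(q(q(q(a))))  →  q(q(q(c)))   [R4 at 1.1.1]
5. q(q(q(c)))  →  q(q(a))   [R3 at 1.1]
6. q(q(a))  →  q(c)   [R4 at 1]
7. q(c)  →  a   [R3 at ε]

a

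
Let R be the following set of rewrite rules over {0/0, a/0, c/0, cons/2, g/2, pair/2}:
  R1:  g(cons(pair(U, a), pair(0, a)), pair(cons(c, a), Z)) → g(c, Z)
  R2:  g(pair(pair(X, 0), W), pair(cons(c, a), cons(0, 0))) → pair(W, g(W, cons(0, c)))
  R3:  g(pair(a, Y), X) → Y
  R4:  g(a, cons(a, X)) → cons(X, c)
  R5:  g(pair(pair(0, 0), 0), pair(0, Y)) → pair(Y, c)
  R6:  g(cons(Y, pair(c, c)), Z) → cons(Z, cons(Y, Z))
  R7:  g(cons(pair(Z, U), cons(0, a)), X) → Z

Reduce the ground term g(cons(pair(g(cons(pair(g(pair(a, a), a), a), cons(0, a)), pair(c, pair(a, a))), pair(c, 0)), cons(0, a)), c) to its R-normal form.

a

1. g(cons(pair(g(cons(pair(g(pair(a, a), a), a), cons(0, a)), pair(c, pair(a, a))), pair(c, 0)), cons(0, a)), c)  →  g(cons(pair(g(pair(a, a), a), a), cons(0, a)), pair(c, pair(a, a)))   [R7 at ε]
2. g(cons(pair(g(pair(a, a), a), a), cons(0, a)), pair(c, pair(a, a)))  →  g(pair(a, a), a)   [R7 at ε]
3. g(pair(a, a), a)  →  a   [R3 at ε]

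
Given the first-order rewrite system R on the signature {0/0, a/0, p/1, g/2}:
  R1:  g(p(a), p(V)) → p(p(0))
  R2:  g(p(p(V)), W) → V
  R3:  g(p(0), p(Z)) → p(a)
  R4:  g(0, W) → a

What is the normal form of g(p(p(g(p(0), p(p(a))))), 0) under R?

p(a)

1. g(p(p(g(p(0), p(p(a))))), 0)  →  g(p(0), p(p(a)))   [R2 at ε]
2. g(p(0), p(p(a)))  →  p(a)   [R3 at ε]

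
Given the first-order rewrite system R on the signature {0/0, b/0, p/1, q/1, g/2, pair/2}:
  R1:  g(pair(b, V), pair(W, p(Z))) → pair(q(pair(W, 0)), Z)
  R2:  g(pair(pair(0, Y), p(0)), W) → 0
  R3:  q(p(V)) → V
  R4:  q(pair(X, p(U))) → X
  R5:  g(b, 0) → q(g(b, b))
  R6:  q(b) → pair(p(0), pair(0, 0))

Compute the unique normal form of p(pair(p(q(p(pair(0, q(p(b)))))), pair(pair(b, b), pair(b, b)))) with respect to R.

1. p(pair(p(q(p(pair(0, q(p(b)))))), pair(pair(b, b), pair(b, b))))  →  p(pair(p(pair(0, q(p(b)))), pair(pair(b, b), pair(b, b))))   [R3 at 1.1.1]
2. p(pair(p(pair(0, q(p(b)))), pair(pair(b, b), pair(b, b))))  →  p(pair(p(pair(0, b)), pair(pair(b, b), pair(b, b))))   [R3 at 1.1.1.2]

p(pair(p(pair(0, b)), pair(pair(b, b), pair(b, b))))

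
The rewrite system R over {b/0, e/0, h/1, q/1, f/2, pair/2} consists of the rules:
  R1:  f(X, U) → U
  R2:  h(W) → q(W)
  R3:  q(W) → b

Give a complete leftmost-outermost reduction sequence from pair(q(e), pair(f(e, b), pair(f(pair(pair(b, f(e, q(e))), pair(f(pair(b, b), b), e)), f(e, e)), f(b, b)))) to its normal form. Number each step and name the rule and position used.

pair(b, pair(b, pair(e, b)))

1. pair(q(e), pair(f(e, b), pair(f(pair(pair(b, f(e, q(e))), pair(f(pair(b, b), b), e)), f(e, e)), f(b, b))))  →  pair(b, pair(f(e, b), pair(f(pair(pair(b, f(e, q(e))), pair(f(pair(b, b), b), e)), f(e, e)), f(b, b))))   [R3 at 1]
2. pair(b, pair(f(e, b), pair(f(pair(pair(b, f(e, q(e))), pair(f(pair(b, b), b), e)), f(e, e)), f(b, b))))  →  pair(b, pair(b, pair(f(pair(pair(b, f(e, q(e))), pair(f(pair(b, b), b), e)), f(e, e)), f(b, b))))   [R1 at 2.1]
3. pair(b, pair(b, pair(f(pair(pair(b, f(e, q(e))), pair(f(pair(b, b), b), e)), f(e, e)), f(b, b))))  →  pair(b, pair(b, pair(f(e, e), f(b, b))))   [R1 at 2.2.1]
4. pair(b, pair(b, pair(f(e, e), f(b, b))))  →  pair(b, pair(b, pair(e, f(b, b))))   [R1 at 2.2.1]
5. pair(b, pair(b, pair(e, f(b, b))))  →  pair(b, pair(b, pair(e, b)))   [R1 at 2.2.2]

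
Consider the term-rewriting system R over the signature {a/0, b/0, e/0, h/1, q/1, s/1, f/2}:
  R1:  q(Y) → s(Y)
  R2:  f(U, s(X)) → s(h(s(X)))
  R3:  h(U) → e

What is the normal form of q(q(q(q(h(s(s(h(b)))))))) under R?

1. q(q(q(q(h(s(s(h(b))))))))  →  s(q(q(q(h(s(s(h(b))))))))   [R1 at ε]
2. s(q(q(q(h(s(s(h(b))))))))  →  s(s(q(q(h(s(s(h(b))))))))   [R1 at 1]
3. s(s(q(q(h(s(s(h(b))))))))  →  s(s(s(q(h(s(s(h(b))))))))   [R1 at 1.1]
4. s(s(s(q(h(s(s(h(b))))))))  →  s(s(s(s(h(s(s(h(b))))))))   [R1 at 1.1.1]
5. s(s(s(s(h(s(s(h(b))))))))  →  s(s(s(s(e))))   [R3 at 1.1.1.1]

s(s(s(s(e))))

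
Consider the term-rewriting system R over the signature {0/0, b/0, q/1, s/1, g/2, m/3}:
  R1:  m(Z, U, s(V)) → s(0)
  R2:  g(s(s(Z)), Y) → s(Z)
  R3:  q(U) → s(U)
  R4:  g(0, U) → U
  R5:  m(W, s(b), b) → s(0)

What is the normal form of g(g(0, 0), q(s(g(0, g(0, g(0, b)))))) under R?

1. g(g(0, 0), q(s(g(0, g(0, g(0, b))))))  →  g(0, q(s(g(0, g(0, g(0, b))))))   [R4 at 1]
2. g(0, q(s(g(0, g(0, g(0, b))))))  →  q(s(g(0, g(0, g(0, b)))))   [R4 at ε]
3. q(s(g(0, g(0, g(0, b)))))  →  s(s(g(0, g(0, g(0, b)))))   [R3 at ε]
4. s(s(g(0, g(0, g(0, b)))))  →  s(s(g(0, g(0, b))))   [R4 at 1.1]
5. s(s(g(0, g(0, b))))  →  s(s(g(0, b)))   [R4 at 1.1]
6. s(s(g(0, b)))  →  s(s(b))   [R4 at 1.1]

s(s(b))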